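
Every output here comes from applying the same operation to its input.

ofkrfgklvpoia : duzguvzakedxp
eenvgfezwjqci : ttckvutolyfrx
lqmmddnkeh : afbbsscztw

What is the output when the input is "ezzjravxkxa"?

What's happening: shift every letter 11 places backward in the alphabet (wrapping around).
"ezzjravxkxa" → "tooygpkmzmp".

tooygpkmzmp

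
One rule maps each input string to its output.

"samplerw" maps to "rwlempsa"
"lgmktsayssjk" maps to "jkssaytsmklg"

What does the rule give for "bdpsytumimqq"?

qqimumytpsbd

Looking at the pairs, the operation is to swap each adjacent pair of characters (1↔2, 3↔4, ...), then reverse the string.
Applying both steps to "bdpsytumimqq": "dbsptymumiqq", then "qqimumytpsbd".
(Check on "lgmktsayssjk": → "glkmstyasskj" → "jkssaytsmklg" ✓)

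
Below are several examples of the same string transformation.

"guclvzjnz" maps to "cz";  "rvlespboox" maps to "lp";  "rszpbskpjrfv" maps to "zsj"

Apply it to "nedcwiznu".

Looking at the pairs, the operation is to delete the last 2 characters, then keep one character in every 3, starting at position 3 (positions 3rd, 6th, 9th, ...).
Applying both steps to "nedcwiznu": "nedcwiz", then "di".

di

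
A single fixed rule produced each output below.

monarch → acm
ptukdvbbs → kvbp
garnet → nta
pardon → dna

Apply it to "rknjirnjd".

Looking at the pairs, the operation is to move the first 2 characters to the end (rotate left by 2), then keep every other character starting from the second (positions 2nd, 4th, 6th, ...).
On "rknjirnjd": the first step gives "njirnjdrk", and the second then gives "jrjr".

jrjr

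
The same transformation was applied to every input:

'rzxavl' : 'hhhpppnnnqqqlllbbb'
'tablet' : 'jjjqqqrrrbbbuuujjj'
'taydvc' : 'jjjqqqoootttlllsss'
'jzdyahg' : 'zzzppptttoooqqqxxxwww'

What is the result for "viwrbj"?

lllyyymmmhhhrrrzzz

Looking at the pairs, the operation is to shift every letter 10 places backward in the alphabet (wrapping around), then repeat every character 3 times.
"viwrbj" → "lymhrz" → "lllyyymmmhhhrrrzzz".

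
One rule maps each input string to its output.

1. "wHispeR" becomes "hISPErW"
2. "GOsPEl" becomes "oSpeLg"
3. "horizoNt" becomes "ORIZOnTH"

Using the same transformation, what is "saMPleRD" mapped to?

Looking at the pairs, the operation is to move the first character to the end, then flip the case of every letter.
Applying both steps to "saMPleRD": "aMPleRDs", then "AmpLErdS".

AmpLErdS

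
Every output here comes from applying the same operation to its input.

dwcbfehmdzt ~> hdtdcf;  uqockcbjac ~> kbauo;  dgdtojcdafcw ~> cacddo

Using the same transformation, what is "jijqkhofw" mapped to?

In each case the input is transformed by: keep every other character starting from the first (positions 1st, 3rd, 5th, ...), then move the last 3 characters to the front (rotate right by 3).
Starting from "jijqkhofw": after the first operation, "jjkow"; after the second, "kowjj".

kowjj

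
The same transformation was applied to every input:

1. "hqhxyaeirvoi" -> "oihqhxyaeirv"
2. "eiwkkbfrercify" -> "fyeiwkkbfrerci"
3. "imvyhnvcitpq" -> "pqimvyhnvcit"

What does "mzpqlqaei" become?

eimzpqlqa

The pattern: move the last 2 characters to the front (rotate right by 2).
Doing the same to "mzpqlqaei": "eimzpqlqa".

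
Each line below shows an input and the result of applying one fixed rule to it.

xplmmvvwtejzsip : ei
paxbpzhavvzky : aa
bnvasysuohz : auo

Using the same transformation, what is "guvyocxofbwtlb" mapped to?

uoo

The rule is to keep only the vowels.
Doing the same to "guvyocxofbwtlb": "uoo".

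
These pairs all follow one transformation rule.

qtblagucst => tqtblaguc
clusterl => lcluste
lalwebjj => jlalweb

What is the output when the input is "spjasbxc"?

cspjasb

What's happening: move the last 2 characters to the front (rotate right by 2), then delete the first character.
Starting from "spjasbxc": after the first operation, "xcspjasb"; after the second, "cspjasb".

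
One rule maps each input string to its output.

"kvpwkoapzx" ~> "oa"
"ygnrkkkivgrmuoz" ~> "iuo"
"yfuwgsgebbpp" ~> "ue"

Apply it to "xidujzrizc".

iui

The transformation: keep only the vowels.
Applying that to "xidujzrizc" gives "iui".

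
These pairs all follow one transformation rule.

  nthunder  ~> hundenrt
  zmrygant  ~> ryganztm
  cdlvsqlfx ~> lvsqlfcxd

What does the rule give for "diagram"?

agradmi

In each case the input is transformed by: swap the first and last characters, then move the first 2 characters to the end (rotate left by 2).
Working it through for "diagram": intermediate "miagrad", final "agradmi".
(Check on "cdlvsqlfx": → "xdlvsqlfc" → "lvsqlfcxd" ✓)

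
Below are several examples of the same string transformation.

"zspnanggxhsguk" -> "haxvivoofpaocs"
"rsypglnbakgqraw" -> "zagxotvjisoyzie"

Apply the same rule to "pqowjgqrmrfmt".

What's happening: shift every letter 8 places forward in the alphabet (wrapping around).
Applying that to "pqowjgqrmrfmt" gives "xyweroyzuznub".

xyweroyzuznub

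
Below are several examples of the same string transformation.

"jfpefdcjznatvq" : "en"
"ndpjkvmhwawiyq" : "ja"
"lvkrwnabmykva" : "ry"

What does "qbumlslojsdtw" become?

What's happening: keep one character in every 3, starting at position 1 (positions 1st, 4th, 7th, ...), then keep every other character starting from the second (positions 2nd, 4th, 6th, ...).
For "qbumlslojsdtw" the result is "ms".

ms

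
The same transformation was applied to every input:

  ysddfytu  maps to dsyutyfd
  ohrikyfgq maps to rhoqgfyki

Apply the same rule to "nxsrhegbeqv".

sxnvqebgehr

Looking at the pairs, the operation is to move the first 3 characters to the end (rotate left by 3), then reverse the string.
Starting from "nxsrhegbeqv": after the first operation, "rhegbeqvnxs"; after the second, "sxnvqebgehr".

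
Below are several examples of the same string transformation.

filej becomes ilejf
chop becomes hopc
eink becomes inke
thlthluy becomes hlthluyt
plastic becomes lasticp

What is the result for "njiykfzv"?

Rule — move the first character to the end.
On "njiykfzv" that produces "jiykfzvn".

jiykfzvn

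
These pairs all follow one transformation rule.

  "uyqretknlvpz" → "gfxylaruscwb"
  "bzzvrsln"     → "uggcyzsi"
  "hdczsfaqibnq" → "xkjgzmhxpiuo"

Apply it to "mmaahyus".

The pattern: swap the first and last characters, then shift every letter 7 places forward in the alphabet (wrapping around).
Starting from "mmaahyus": after the first operation, "smaahyum"; after the second, "zthhofbt".

zthhofbt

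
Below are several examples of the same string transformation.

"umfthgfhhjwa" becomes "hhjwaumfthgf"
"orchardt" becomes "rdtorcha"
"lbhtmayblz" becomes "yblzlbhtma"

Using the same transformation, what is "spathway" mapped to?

wayspath

What's happening: swap the front and back halves of the string, then move the first character to the end.
On "spathway": the first step gives "hwayspat", and the second then gives "wayspath".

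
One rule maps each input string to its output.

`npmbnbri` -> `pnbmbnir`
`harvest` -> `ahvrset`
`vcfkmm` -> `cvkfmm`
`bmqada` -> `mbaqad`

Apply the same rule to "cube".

uceb

The transformation: swap each adjacent pair of characters (1↔2, 3↔4, ...).
"cube" → "uceb".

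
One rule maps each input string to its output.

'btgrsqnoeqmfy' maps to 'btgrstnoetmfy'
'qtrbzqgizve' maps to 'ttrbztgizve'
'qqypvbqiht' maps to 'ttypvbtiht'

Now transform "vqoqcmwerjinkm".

vtotcmwerjinkm

The pattern: replace every "q" with "t".
For "vqoqcmwerjinkm" the result is "vtotcmwerjinkm".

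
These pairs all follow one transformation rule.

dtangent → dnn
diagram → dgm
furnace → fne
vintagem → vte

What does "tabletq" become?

tlq

Each output is the input with this applied: keep one character in every 3, starting at position 1 (positions 1st, 4th, 7th, ...).
For "tabletq" the result is "tlq".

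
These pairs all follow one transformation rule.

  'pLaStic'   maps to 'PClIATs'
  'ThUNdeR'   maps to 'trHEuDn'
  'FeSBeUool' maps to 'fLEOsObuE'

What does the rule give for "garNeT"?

GtAERn

The pattern: flip the case of every letter, then take characters alternately from the front and the back (1st, last, 2nd, 2nd-last, ...).
Working it through for "garNeT": intermediate "GARnEt", final "GtAERn".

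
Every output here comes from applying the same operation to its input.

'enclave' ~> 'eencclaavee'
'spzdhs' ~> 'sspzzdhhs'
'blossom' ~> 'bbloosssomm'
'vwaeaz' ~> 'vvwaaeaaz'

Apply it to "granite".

ggraaniitee

Looking at the pairs, the operation is to repeat every character 3 times, then keep every other character starting from the first (positions 1st, 3rd, 5th, ...).
Applying that to "granite" gives "ggraaniitee".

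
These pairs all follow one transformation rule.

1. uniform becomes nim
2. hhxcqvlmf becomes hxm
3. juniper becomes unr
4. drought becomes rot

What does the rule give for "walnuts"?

In each case the input is transformed by: swap each adjacent pair of characters (1↔2, 3↔4, ...), then keep one character in every 3, starting at position 1 (positions 1st, 4th, 7th, ...).
For "walnuts", step one produces "awnltus"; step two turns that into "als".

als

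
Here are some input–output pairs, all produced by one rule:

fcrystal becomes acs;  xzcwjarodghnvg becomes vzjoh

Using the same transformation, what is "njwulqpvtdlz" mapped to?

Each output is the input with this applied: move the last 2 characters to the front (rotate right by 2), then keep one character in every 3, starting at position 1 (positions 1st, 4th, 7th, ...).
For "njwulqpvtdlz", step one produces "lznjwulqpvtd"; step two turns that into "ljlv".
(Check on "fcrystal": → "alfcryst" → "acs" ✓)

ljlv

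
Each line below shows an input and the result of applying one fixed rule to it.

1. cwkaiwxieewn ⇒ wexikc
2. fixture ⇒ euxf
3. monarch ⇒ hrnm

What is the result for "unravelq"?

Each output is the input with this applied: keep every other character starting from the first (positions 1st, 3rd, 5th, ...), then reverse the string.
Applying both steps to "unravelq": "urvl", then "lvru".

lvru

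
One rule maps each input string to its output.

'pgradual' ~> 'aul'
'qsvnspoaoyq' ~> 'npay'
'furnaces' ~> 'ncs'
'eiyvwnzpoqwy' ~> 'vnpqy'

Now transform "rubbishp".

The transformation: delete the first 3 characters, then keep every other character starting from the first (positions 1st, 3rd, 5th, ...).
Doing the same to "rubbishp": "bsp".

bsp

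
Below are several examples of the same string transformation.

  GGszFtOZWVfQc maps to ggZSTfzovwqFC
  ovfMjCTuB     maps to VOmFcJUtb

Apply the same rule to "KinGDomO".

Rule — swap each adjacent pair of characters (1↔2, 3↔4, ...), then flip the case of every letter.
For "KinGDomO" the result is "IkgNOdoM".

IkgNOdoM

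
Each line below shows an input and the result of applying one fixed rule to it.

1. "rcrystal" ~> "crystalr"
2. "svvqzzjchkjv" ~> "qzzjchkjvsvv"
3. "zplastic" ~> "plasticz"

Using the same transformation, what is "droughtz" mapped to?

What's happening: swap the front and back halves of the string, then move the last 3 characters to the front (rotate right by 3).
For "droughtz", step one produces "ghtzdrou"; step two turns that into "roughtzd".

roughtzd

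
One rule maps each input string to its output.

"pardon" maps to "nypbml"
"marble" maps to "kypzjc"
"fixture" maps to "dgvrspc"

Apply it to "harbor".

fypzmp

Rule — shift every letter 2 places backward in the alphabet (wrapping around).
Doing the same to "harbor": "fypzmp".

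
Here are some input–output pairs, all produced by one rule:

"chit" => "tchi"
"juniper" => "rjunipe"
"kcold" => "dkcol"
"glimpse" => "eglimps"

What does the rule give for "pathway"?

ypathwa

What's happening: move the last character to the front.
"pathway" → "ypathwa".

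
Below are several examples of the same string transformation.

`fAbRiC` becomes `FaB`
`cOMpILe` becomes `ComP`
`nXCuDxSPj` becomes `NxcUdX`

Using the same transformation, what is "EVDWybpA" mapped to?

evdwY

The transformation: delete the last 3 characters, then flip the case of every letter.
Applying both steps to "EVDWybpA": "EVDWy", then "evdwY".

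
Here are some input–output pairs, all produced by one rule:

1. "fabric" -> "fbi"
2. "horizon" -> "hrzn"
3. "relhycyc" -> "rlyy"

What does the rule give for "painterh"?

pitr

The pattern: keep every other character starting from the first (positions 1st, 3rd, 5th, ...).
"painterh" → "pitr".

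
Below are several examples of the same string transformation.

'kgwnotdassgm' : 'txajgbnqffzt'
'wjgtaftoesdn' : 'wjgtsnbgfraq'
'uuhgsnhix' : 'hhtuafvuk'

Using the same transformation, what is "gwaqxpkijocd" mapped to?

The pattern: swap each adjacent pair of characters (1↔2, 3↔4, ...), then shift every letter 13 places forward in the alphabet (wrapping around) — i.e. ROT13.
Starting from "gwaqxpkijocd": after the first operation, "wgqapxikojdc"; after the second, "jtdnckvxbwqp".

jtdnckvxbwqp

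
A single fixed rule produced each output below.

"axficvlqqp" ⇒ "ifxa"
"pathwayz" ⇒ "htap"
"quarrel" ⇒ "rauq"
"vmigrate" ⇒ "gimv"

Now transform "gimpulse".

pmig

What's happening: reverse the string, then keep only the last 4 characters.
"gimpulse" → "pmig".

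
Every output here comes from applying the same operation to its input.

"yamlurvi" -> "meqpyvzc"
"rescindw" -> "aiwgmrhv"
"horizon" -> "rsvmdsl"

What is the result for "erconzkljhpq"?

Rule — swap the first and last characters, then shift every letter 4 places forward in the alphabet (wrapping around).
Working it through for "erconzkljhpq": intermediate "qrconzkljhpe", final "uvgsrdopnlti".

uvgsrdopnlti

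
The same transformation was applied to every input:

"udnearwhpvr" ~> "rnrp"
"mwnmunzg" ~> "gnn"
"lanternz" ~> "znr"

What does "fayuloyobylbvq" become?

qyobb

Looking at the pairs, the operation is to move the last character to the front, then keep one character in every 3, starting at position 1 (positions 1st, 4th, 7th, ...).
Applying both steps to "fayuloyobylbvq": "qfayuloyobylbv", then "qyobb".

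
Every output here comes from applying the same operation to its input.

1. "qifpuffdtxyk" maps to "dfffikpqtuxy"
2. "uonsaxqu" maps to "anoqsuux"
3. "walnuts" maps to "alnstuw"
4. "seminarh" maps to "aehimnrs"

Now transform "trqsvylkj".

Looking at the pairs, the operation is to sort the characters into alphabetical order.
For "trqsvylkj" the result is "jklqrstvy".

jklqrstvy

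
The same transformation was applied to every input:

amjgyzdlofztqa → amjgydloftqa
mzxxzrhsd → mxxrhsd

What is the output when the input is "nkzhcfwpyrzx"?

Looking at the pairs, the operation is to remove every "z".
For "nkzhcfwpyrzx" the result is "nkhcfwpyrx".

nkhcfwpyrx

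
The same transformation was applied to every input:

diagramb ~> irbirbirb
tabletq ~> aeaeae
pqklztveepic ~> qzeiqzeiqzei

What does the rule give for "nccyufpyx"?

cuycuycuy

Each output is the input with this applied: keep one character in every 3, starting at position 2 (positions 2nd, 5th, 8th, ...), then write the whole string 3 times in a row.
On "nccyufpyx": the first step gives "cuy", and the second then gives "cuycuycuy".
(Check on "diagramb": → "irb" → "irbirbirb" ✓)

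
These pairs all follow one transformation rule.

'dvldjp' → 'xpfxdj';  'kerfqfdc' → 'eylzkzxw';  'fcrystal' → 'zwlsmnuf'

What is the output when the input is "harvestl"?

Looking at the pairs, the operation is to shift every letter 6 places backward in the alphabet (wrapping around).
On "harvestl" that produces "bulpymnf".

bulpymnf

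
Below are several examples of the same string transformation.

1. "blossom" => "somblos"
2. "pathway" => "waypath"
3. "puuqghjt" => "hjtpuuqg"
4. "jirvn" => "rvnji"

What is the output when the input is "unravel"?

velunra

Each output is the input with this applied: move the last 3 characters to the front (rotate right by 3).
"unravel" → "velunra".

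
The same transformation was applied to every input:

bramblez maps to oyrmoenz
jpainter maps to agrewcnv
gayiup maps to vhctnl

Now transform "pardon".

Rule — swap the front and back halves of the string, then shift every letter 13 places forward in the alphabet (wrapping around) — i.e. ROT13.
Applying both steps to "pardon": "donpar", then "qbacne".

qbacne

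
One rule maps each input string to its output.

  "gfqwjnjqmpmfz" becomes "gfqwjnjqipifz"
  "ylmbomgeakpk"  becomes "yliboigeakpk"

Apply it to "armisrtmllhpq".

ariisrtillhpq

The rule is to replace every "m" with "i".
For "armisrtmllhpq" the result is "ariisrtillhpq".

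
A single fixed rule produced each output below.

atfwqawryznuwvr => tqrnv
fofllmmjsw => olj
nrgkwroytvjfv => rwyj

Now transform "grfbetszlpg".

Each output is the input with this applied: keep one character in every 3, starting at position 2 (positions 2nd, 5th, 8th, ...).
"grfbetszlpg" → "rezg".

rezg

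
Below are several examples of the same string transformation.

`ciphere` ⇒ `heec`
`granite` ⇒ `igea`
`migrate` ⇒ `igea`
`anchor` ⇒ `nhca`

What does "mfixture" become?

mife

Each output is the input with this applied: sort the characters into reverse alphabetical order, then keep only the last 4 characters.
Applying both steps to "mfixture": "xutrmife", then "mife".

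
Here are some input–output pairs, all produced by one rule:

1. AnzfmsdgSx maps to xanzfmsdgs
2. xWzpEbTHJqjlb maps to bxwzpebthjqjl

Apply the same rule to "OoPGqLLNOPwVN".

noopgqllnopwv

In each case the input is transformed by: move the last character to the front, then convert every letter to lowercase.
"OoPGqLLNOPwVN" → "NOoPGqLLNOPwV" → "noopgqllnopwv".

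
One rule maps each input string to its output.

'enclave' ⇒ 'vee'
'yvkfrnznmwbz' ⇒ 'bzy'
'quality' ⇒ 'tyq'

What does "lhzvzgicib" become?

ibl

Rule — move the last 2 characters to the front (rotate right by 2), then keep only the first 3 characters.
"lhzvzgicib" → "iblhzvzgic" → "ibl".
(Check on "quality": → "tyquali" → "tyq" ✓)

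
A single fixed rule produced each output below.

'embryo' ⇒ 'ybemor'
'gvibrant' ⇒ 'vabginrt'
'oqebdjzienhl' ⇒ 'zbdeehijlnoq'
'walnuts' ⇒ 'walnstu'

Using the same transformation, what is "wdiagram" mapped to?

What's happening: sort the characters into alphabetical order, then move the last character to the front.
On "wdiagram": the first step gives "aadgimrw", and the second then gives "waadgimr".

waadgimr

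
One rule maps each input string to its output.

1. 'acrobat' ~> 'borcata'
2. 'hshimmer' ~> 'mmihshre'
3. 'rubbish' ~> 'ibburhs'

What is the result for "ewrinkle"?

knirweel

Each output is the input with this applied: move the last 2 characters to the front (rotate right by 2), then reverse the string.
"ewrinkle" → "leewrink" → "knirweel".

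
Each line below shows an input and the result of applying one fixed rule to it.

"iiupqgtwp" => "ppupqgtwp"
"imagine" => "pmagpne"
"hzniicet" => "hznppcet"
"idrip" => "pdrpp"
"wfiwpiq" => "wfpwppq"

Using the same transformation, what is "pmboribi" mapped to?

The rule is to replace every "i" with "p".
For "pmboribi" the result is "pmborpbp".

pmborpbp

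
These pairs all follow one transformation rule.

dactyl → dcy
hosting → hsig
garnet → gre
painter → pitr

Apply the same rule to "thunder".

The transformation: keep every other character starting from the first (positions 1st, 3rd, 5th, ...).
"thunder" → "tudr".

tudr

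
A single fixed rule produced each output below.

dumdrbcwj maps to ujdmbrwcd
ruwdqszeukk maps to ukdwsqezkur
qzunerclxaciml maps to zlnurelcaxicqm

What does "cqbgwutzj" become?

qjgbuwztc

In each case the input is transformed by: swap the first and last characters, then swap each adjacent pair of characters (1↔2, 3↔4, ...).
Doing the same to "cqbgwutzj": "qjgbuwztc".
(Check on "dumdrbcwj": → "jumdrbcwd" → "ujdmbrwcd" ✓)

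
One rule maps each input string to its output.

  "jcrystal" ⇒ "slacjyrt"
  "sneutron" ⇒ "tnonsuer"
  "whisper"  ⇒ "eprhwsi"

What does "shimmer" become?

emrhsmi

The rule is to swap each adjacent pair of characters (1↔2, 3↔4, ...), then move the last 3 characters to the front (rotate right by 3).
Starting from "shimmer": after the first operation, "hsmiemr"; after the second, "emrhsmi".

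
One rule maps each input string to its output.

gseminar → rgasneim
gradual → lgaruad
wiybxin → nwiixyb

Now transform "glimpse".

egslpim

Each output is the input with this applied: reverse the string, then take characters alternately from the front and the back (1st, last, 2nd, 2nd-last, ...).
Applying both steps to "glimpse": "espmilg", then "egslpim".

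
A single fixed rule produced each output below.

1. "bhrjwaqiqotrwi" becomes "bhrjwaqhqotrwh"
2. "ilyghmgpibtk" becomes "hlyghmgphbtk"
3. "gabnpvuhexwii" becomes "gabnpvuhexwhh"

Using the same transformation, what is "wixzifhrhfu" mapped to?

Each output is the input with this applied: replace every "i" with "h".
For "wixzifhrhfu" the result is "whxzhfhrhfu".

whxzhfhrhfu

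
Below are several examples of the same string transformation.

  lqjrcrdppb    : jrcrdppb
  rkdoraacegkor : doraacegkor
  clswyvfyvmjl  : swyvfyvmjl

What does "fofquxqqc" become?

The pattern: delete the first 2 characters.
Applying that to "fofquxqqc" gives "fquxqqc".

fquxqqc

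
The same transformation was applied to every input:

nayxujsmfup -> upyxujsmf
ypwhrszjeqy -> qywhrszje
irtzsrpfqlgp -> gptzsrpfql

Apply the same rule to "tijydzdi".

Rule — delete the first 2 characters, then move the last 2 characters to the front (rotate right by 2).
For "tijydzdi", step one produces "jydzdi"; step two turns that into "dijydz".
(Check on "nayxujsmfup": → "yxujsmfup" → "upyxujsmf" ✓)

dijydz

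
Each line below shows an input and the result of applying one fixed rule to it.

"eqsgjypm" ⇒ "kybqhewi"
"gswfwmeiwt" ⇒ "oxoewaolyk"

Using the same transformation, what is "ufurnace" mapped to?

What's happening: move the first 2 characters to the end (rotate left by 2), then shift every letter 8 places backward in the alphabet (wrapping around).
Starting from "ufurnace": after the first operation, "urnaceuf"; after the second, "mjfsuwmx".

mjfsuwmx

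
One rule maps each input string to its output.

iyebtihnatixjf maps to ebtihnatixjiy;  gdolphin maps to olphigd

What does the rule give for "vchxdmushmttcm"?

hxdmushmttcvc

The transformation: delete the last character, then move the first 2 characters to the end (rotate left by 2).
Applying both steps to "vchxdmushmttcm": "vchxdmushmttc", then "hxdmushmttcvc".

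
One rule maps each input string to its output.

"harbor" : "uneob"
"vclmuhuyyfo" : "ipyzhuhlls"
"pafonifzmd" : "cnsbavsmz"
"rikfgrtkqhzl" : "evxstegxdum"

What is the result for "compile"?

pbzcvy

The pattern: shift every letter 13 places forward in the alphabet (wrapping around) — i.e. ROT13, then delete the last character.
"compile" → "pbzcvyr" → "pbzcvy".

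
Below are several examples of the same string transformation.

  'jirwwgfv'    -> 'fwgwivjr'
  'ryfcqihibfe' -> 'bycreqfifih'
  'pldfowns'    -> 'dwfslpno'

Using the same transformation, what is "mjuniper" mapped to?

euirjpmn

The rule is to sort the characters into alphabetical order, then take characters alternately from the front and the back (1st, last, 2nd, 2nd-last, ...).
"mjuniper" → "eijmnpru" → "euirjpmn".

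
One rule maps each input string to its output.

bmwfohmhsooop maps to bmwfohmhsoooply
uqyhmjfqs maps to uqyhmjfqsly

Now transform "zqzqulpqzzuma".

zqzqulpqzzumaly

The transformation: append "ly".
For "zqzqulpqzzuma" the result is "zqzqulpqzzumaly".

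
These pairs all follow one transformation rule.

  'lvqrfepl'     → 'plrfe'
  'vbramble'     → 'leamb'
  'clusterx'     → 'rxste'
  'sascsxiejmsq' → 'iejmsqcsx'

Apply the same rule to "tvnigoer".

Rule — delete the first 3 characters, then move the first 3 characters to the end (rotate left by 3).
Applying both steps to "tvnigoer": "igoer", then "erigo".

erigo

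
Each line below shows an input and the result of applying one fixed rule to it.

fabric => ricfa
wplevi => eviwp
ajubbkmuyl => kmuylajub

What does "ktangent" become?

The pattern: swap the front and back halves of the string, then delete the last character.
Applying both steps to "ktangent": "gentktan", then "gentkta".

gentkta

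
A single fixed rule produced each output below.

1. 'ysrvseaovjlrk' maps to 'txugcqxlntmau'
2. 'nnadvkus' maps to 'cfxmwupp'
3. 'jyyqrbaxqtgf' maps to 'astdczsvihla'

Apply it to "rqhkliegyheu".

In each case the input is transformed by: move the first 2 characters to the end (rotate left by 2), then shift every letter 2 places forward in the alphabet (wrapping around).
Starting from "rqhkliegyheu": after the first operation, "hkliegyheurq"; after the second, "jmnkgiajgwts".

jmnkgiajgwts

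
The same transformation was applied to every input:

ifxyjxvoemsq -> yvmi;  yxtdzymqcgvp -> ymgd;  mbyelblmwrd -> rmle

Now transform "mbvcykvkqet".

vmec

Rule — keep one character in every 3, starting at position 1 (positions 1st, 4th, 7th, ...), then sort the characters into reverse alphabetical order.
For "mbvcykvkqet", step one produces "mcve"; step two turns that into "vmec".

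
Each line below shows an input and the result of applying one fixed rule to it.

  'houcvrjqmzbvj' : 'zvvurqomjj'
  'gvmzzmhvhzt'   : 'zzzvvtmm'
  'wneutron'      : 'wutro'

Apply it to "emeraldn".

The transformation: sort the characters into reverse alphabetical order, then delete the last 3 characters.
For "emeraldn" the result is "rnmle".
(Check on "gvmzzmhvhzt": → "zzzvvtmmhhg" → "zzzvvtmm" ✓)

rnmle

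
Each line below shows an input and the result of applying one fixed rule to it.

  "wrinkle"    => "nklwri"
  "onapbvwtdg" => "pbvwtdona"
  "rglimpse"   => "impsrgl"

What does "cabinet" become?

The rule is to delete the last character, then move the first 3 characters to the end (rotate left by 3).
Starting from "cabinet": after the first operation, "cabine"; after the second, "inecab".

inecab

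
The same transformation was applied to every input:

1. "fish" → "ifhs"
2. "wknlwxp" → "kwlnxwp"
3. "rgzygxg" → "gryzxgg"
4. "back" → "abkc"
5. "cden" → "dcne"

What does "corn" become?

ocnr

The transformation: swap each adjacent pair of characters (1↔2, 3↔4, ...).
For "corn" the result is "ocnr".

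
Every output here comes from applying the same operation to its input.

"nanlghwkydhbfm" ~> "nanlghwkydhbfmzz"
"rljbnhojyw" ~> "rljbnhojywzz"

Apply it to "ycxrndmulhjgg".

ycxrndmulhjggzz

Each output is the input with this applied: append "zz".
"ycxrndmulhjgg" → "ycxrndmulhjggzz".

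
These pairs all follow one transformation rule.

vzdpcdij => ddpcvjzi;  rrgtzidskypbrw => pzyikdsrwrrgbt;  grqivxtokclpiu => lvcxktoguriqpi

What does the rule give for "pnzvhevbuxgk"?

vuhbevpkngzx

The transformation: take characters alternately from the front and the back (1st, last, 2nd, 2nd-last, ...), then swap the front and back halves of the string.
Working it through for "pnzvhevbuxgk": intermediate "pkngzxvuhbev", final "vuhbevpkngzx".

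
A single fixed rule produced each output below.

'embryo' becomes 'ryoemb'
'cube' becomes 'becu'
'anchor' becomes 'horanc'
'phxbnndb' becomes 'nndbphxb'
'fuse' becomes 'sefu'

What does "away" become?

The pattern: swap the front and back halves of the string.
"away" → "ayaw".

ayaw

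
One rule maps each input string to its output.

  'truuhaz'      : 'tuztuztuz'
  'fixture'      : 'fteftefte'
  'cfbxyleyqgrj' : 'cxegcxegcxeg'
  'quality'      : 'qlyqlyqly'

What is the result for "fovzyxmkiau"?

fzmafzmafzma

The rule is to keep one character in every 3, starting at position 1 (positions 1st, 4th, 7th, ...), then write the whole string 3 times in a row.
On "fovzyxmkiau": the first step gives "fzma", and the second then gives "fzmafzmafzma".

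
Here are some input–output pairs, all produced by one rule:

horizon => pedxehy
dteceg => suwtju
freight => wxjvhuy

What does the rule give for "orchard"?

Each output is the input with this applied: shift every letter 10 places backward in the alphabet (wrapping around), then move the last 3 characters to the front (rotate right by 3).
For "orchard", step one produces "ehsxqht"; step two turns that into "qhtehsx".
(Check on "horizon": → "xehyped" → "pedxehy" ✓)

qhtehsx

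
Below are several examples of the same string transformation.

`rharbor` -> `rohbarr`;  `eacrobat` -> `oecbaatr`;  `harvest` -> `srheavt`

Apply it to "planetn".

nnleatp

What's happening: sort the characters into reverse alphabetical order, then move the first 2 characters to the end (rotate left by 2).
"planetn" → "tpnnlea" → "nnleatp".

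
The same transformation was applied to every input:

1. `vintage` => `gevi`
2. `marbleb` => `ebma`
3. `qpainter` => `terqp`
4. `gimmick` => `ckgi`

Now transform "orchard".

In each case the input is transformed by: move the first 2 characters to the end (rotate left by 2), then delete the first 3 characters.
For "orchard", step one produces "chardor"; step two turns that into "rdor".

rdor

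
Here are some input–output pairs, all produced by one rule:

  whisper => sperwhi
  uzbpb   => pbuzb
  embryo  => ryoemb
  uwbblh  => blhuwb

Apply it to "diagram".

Each output is the input with this applied: move the first 3 characters to the end (rotate left by 3).
Doing the same to "diagram": "gramdia".

gramdia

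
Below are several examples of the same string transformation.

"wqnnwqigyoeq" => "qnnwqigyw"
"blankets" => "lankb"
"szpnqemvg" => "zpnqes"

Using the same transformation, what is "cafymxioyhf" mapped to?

Each output is the input with this applied: delete the last 3 characters, then move the first character to the end.
Working it through for "cafymxioyhf": intermediate "cafymxio", final "afymxioc".

afymxioc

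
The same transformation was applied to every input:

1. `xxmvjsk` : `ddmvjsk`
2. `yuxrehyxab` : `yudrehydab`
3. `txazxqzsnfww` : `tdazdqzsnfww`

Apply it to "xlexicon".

dledicon

The pattern: replace every "x" with "d".
Doing the same to "xlexicon": "dledicon".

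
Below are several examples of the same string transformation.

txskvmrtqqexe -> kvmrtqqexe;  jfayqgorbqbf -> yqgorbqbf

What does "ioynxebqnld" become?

nxebqnld

The rule is to delete the first 3 characters.
Applying that to "ioynxebqnld" gives "nxebqnld".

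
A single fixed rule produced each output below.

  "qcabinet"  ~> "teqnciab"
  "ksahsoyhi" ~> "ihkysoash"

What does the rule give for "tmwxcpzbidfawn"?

Each output is the input with this applied: move the last character to the front, then take characters alternately from the front and the back (1st, last, 2nd, 2nd-last, ...).
For "tmwxcpzbidfawn", step one produces "ntmwxcpzbidfaw"; step two turns that into "nwtamfwdxicbpz".

nwtamfwdxicbpz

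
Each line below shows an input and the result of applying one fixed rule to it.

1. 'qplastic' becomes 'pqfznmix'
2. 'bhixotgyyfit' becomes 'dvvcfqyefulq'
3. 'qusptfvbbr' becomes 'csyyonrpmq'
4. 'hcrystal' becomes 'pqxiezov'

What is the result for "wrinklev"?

Rule — shift every letter 3 places backward in the alphabet (wrapping around), then swap the front and back halves of the string.
Starting from "wrinklev": after the first operation, "tofkhibs"; after the second, "hibstofk".

hibstofk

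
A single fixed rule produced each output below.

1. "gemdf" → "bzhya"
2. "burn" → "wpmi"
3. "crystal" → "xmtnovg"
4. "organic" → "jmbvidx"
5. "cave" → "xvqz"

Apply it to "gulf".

The transformation: shift every letter 5 places backward in the alphabet (wrapping around).
On "gulf" that produces "bpga".

bpga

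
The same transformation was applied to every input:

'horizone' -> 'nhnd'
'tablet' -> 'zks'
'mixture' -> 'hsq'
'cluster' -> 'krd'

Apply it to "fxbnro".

The transformation: shift every letter 1 place backward in the alphabet (wrapping around), then keep every other character starting from the second (positions 2nd, 4th, 6th, ...).
"fxbnro" → "ewamqn" → "wmn".
(Check on "horizone": → "gnqhynmd" → "nhnd" ✓)

wmn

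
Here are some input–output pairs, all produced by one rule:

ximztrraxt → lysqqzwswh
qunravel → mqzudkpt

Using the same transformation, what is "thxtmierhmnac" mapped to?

Each output is the input with this applied: move the first 2 characters to the end (rotate left by 2), then shift every letter 1 place backward in the alphabet (wrapping around).
For "thxtmierhmnac", step one produces "xtmierhmnacth"; step two turns that into "wslhdqglmzbsg".
(Check on "qunravel": → "nravelqu" → "mqzudkpt" ✓)

wslhdqglmzbsg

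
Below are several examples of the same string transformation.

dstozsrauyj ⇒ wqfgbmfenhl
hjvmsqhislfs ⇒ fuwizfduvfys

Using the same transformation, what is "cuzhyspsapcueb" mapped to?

The transformation: shift every letter 13 places forward in the alphabet (wrapping around) — i.e. ROT13, then move the last character to the front.
So "cuzhyspsapcueb" becomes "ophmulfcfncphr".

ophmulfcfncphr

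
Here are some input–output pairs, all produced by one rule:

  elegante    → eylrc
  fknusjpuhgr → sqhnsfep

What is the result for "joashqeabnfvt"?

qfocyzldtr

The transformation: shift every letter 2 places backward in the alphabet (wrapping around), then delete the first 3 characters.
So "joashqeabnfvt" becomes "qfocyzldtr".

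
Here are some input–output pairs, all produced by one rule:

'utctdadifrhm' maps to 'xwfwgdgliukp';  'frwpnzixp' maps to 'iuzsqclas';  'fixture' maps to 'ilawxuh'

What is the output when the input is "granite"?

Looking at the pairs, the operation is to shift every letter 3 places forward in the alphabet (wrapping around).
Doing the same to "granite": "judqlwh".

judqlwh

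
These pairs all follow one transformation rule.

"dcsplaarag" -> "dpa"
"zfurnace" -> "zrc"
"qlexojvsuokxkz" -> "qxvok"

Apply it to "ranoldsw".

ros

Each output is the input with this applied: delete the last character, then keep one character in every 3, starting at position 1 (positions 1st, 4th, 7th, ...).
Starting from "ranoldsw": after the first operation, "ranolds"; after the second, "ros".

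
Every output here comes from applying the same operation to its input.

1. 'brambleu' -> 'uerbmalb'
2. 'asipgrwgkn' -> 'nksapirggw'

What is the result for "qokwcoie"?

Looking at the pairs, the operation is to swap each adjacent pair of characters (1↔2, 3↔4, ...), then move the last 2 characters to the front (rotate right by 2).
Applying that to "qokwcoie" gives "eioqwkoc".

eioqwkoc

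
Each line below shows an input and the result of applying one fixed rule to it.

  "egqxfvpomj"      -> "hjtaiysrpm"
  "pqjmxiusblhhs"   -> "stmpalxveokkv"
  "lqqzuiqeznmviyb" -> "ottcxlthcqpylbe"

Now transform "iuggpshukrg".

The transformation: shift every letter 3 places forward in the alphabet (wrapping around).
For "iuggpshukrg" the result is "lxjjsvkxnuj".

lxjjsvkxnuj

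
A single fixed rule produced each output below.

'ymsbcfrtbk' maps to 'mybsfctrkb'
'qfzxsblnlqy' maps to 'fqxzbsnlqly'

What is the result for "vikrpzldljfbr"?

ivrkzpdljlbfr

What's happening: swap each adjacent pair of characters (1↔2, 3↔4, ...).
On "vikrpzldljfbr" that produces "ivrkzpdljlbfr".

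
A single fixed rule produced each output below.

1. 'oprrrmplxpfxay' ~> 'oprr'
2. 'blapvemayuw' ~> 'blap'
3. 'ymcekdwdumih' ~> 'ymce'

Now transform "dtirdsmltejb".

Each output is the input with this applied: keep only the first 4 characters.
On "dtirdsmltejb" that produces "dtir".

dtir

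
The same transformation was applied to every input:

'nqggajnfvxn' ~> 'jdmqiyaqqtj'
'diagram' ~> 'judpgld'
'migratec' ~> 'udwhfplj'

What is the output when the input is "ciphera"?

In each case the input is transformed by: shift every letter 3 places forward in the alphabet (wrapping around), then move the first 3 characters to the end (rotate left by 3).
Applying both steps to "ciphera": "flskhud", then "khudfls".
(Check on "diagram": → "gldjudp" → "judpgld" ✓)

khudfls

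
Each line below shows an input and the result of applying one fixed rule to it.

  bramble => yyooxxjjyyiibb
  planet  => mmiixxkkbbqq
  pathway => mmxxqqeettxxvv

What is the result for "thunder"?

Each output is the input with this applied: double every character, then shift every letter 3 places backward in the alphabet (wrapping around).
Working it through for "thunder": intermediate "tthhuunnddeerr", final "qqeerrkkaabboo".
(Check on "bramble": → "bbrraammbbllee" → "yyooxxjjyyiibb" ✓)

qqeerrkkaabboo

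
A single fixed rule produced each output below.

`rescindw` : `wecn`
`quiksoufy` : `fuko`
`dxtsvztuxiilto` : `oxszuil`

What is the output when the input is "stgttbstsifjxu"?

uttbtij

Each output is the input with this applied: keep every other character starting from the second (positions 2nd, 4th, 6th, ...), then move the last character to the front.
Doing the same to "stgttbstsifjxu": "uttbtij".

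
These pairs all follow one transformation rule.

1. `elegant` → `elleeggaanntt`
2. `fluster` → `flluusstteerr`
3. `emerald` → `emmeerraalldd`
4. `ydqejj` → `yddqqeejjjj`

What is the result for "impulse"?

immppuullssee

The rule is to double every character, then delete the first character.
Applying both steps to "impulse": "iimmppuullssee", then "immppuullssee".
(Check on "ydqejj": → "yyddqqeejjjj" → "yddqqeejjjj" ✓)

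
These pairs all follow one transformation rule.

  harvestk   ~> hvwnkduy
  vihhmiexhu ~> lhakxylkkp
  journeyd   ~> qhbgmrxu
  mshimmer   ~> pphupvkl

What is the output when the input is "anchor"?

krudqf

Looking at the pairs, the operation is to shift every letter 3 places forward in the alphabet (wrapping around), then swap the front and back halves of the string.
On "anchor": the first step gives "dqfkru", and the second then gives "krudqf".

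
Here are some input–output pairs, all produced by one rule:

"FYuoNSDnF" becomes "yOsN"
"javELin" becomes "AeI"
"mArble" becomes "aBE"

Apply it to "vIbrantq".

In each case the input is transformed by: keep every other character starting from the second (positions 2nd, 4th, 6th, ...), then flip the case of every letter.
Working it through for "vIbrantq": intermediate "Irnq", final "iRNQ".

iRNQ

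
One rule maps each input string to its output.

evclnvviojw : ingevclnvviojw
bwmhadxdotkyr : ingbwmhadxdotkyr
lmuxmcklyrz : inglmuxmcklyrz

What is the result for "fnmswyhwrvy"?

ingfnmswyhwrvy

Rule — prepend "ing".
On "fnmswyhwrvy" that produces "ingfnmswyhwrvy".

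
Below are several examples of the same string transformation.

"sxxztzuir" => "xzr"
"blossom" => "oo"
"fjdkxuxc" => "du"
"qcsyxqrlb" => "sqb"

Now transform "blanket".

The rule is to keep one character in every 3, starting at position 3 (positions 3rd, 6th, 9th, ...).
Applying that to "blanket" gives "ae".

ae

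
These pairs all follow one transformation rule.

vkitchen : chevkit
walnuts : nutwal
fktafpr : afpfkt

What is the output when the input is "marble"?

rblma

What's happening: delete the last character, then move the last 3 characters to the front (rotate right by 3).
For "marble", step one produces "marbl"; step two turns that into "rblma".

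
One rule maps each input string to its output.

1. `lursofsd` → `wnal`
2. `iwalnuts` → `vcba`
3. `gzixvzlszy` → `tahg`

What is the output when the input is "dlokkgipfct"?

In each case the input is transformed by: shift every letter 8 places forward in the alphabet (wrapping around), then keep only the last 4 characters.
For "dlokkgipfct", step one produces "ltwssoqxnkb"; step two turns that into "xnkb".
(Check on "gzixvzlszy": → "ohqfdhtahg" → "tahg" ✓)

xnkb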